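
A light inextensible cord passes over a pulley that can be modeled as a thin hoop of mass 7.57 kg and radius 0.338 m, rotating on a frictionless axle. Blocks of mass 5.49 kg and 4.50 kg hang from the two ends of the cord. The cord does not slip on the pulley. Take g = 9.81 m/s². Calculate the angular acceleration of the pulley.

I = MR² = (7.57)(0.338)² = 0.8648 kg·m².
Heavier block: m₁g − T₁ = m₁a. Lighter block: T₂ − m₂g = m₂a.
Pulley: (T₁ − T₂)R = Iα = I(a/R), so T₁ − T₂ = (I/R²)a = 1·M_p a = 7.570·a.
Adding the three: (m₁ − m₂)g = (m₁ + m₂ + 7.570)a, so a = (5.49 − 4.50)(9.81)/(5.49 + 4.50 + 7.570) = 0.5531 m/s².
α = a/R = 0.5531/0.338 = 1.636 rad/s².

α ≈ 1.64 rad/s²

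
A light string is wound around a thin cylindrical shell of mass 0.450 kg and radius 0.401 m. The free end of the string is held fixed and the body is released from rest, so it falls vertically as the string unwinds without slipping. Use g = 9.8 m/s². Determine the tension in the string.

T ≈ 2.21 N

Translation: Mg − T = Ma. Rotation about the center: TR = Iα with I = MR².
With a = αR: T = (I/R²)a = M a, so Mg = (1 + 1.000)Ma.
a = g/(1 + 1.000) = 9.8/2.000 = 4.900 m/s².
T = 1.000·M·a = (1.000)(0.450)(4.900) = 2.205 N.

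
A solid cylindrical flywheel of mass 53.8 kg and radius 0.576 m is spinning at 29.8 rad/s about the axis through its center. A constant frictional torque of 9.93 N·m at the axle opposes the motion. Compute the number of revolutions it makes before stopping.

I = ½MR² = (1/2)(53.8)(0.576)² = 8.925 kg·m².
The net torque has magnitude 9.93 N·m, opposing ω.
|α| = τ/I = 9.930/8.925 = 1.113 rad/s² (deceleration).
ω² = ω₀² − 2|α|θ with ω = 0 ⇒ θ = ω₀²/(2|α|) = 399.1 rad = 63.51 rev.

≈ 63.5 revolutions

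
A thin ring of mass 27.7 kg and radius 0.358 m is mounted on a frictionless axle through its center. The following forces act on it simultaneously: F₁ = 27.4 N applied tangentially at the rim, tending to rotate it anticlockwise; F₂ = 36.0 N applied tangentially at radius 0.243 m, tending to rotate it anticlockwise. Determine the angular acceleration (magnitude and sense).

α ≈ 5.23 rad/s², anticlockwise

I = MR² = (27.7)(0.358)² = 3.550 kg·m².
Taking anticlockwise as positive: τ₁ = +(27.4)(0.358) = +9.809 N·m; τ₂ = +(36.0)(0.243) = +8.748 N·m.
Net torque τ = 18.56 N·m.
α = τ/I = 18.56/3.550 = 5.227 rad/s².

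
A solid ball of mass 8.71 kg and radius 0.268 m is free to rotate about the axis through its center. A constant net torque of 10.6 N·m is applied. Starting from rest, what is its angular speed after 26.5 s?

ω ≈ 1120 rad/s

I = (2/5)MR² = (2/5)(8.71)(0.268)² = 0.2502 kg·m².
α = τ/I = 10.6/0.2502 = 42.36 rad/s².
ω = ω₀ + αt = 0 + (42.36)(26.5) = 1123 rad/s.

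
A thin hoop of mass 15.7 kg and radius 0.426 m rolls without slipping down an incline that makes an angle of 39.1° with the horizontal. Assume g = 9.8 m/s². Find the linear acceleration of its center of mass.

Translation along the incline: Mg sinθ − f = Ma.
Rotation about the center: fR = Iα with I = MR². No-slip gives a = αR, so f = (I/R²)a = M a.
Substituting: Mg sinθ = (1 + 1.000)Ma, so a = g sinθ/(1 + 1.000) = (9.8) sin 39.1° / 2.000 = 3.090 m/s².

a ≈ 3.09 m/s²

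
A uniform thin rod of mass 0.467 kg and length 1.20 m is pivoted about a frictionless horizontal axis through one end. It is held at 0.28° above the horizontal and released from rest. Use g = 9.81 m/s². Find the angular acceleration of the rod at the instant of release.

α ≈ 12.3 rad/s²

About the pivot, I = (1/3)ML² = (1/3)(0.467)(1.20)² = 0.2242 kg·m².
The weight acts at the center, a distance L/2 = 0.6000 m from the pivot; τ = Mg(L/2) cos 0.28° = 2.749 N·m.
α = τ/I = 2.749/0.2242 = 12.26 rad/s².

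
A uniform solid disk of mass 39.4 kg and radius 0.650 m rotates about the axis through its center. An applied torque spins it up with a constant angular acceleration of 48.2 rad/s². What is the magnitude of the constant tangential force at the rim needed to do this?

F ≈ 617 N

I = ½MR² = (1/2)(39.4)(0.650)² = 8.323 kg·m².
The required torque is τ = Iα = (8.323)(48.20) = 401.2 N·m.
A tangential force at the rim gives τ = FR, so F = τ/R = 401.2/0.650 = 617.2 N.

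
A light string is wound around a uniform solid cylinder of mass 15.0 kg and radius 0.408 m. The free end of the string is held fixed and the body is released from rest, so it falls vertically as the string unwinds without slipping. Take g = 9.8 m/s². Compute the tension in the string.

Translation: Mg − T = Ma. Rotation about the center: TR = Iα with I = ½MR².
With a = αR: T = (I/R²)a = (1/2)M a, so Mg = (1 + 0.5000)Ma.
a = g/(1 + 0.5000) = 9.8/1.500 = 6.533 m/s².
T = 0.5000·M·a = (0.5000)(15.0)(6.533) = 49.00 N.

T ≈ 49.0 N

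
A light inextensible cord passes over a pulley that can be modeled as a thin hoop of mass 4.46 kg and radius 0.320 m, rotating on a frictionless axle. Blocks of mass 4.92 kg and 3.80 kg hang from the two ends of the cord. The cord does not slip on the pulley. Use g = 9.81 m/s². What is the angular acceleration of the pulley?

α ≈ 2.61 rad/s²

I = MR² = (4.46)(0.320)² = 0.4567 kg·m².
Heavier block: m₁g − T₁ = m₁a. Lighter block: T₂ − m₂g = m₂a.
Pulley: (T₁ − T₂)R = Iα = I(a/R), so T₁ − T₂ = (I/R²)a = 1·M_p a = 4.460·a.
Adding the three: (m₁ − m₂)g = (m₁ + m₂ + 4.460)a, so a = (4.92 − 3.80)(9.81)/(4.92 + 3.80 + 4.460) = 0.8336 m/s².
α = a/R = 0.8336/0.320 = 2.605 rad/s².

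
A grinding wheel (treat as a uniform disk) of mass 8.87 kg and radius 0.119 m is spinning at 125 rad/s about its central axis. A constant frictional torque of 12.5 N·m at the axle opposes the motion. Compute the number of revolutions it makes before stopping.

I = ½MR² = (1/2)(8.87)(0.119)² = 0.06280 kg·m².
The net torque has magnitude 12.5 N·m, opposing ω.
|α| = τ/I = 12.50/0.06280 = 199.0 rad/s² (deceleration).
ω² = ω₀² − 2|α|θ with ω = 0 ⇒ θ = ω₀²/(2|α|) = 39.25 rad = 6.247 rev.

≈ 6.25 revolutions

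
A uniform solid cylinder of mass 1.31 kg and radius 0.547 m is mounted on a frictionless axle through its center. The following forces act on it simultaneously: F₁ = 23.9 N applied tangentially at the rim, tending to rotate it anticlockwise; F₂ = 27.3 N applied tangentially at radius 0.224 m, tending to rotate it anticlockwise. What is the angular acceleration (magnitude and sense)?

I = ½MR² = (1/2)(1.31)(0.547)² = 0.1960 kg·m².
Taking anticlockwise as positive: τ₁ = +(23.9)(0.547) = +13.07 N·m; τ₂ = +(27.3)(0.224) = +6.115 N·m.
Net torque τ = 19.19 N·m.
α = τ/I = 19.19/0.1960 = 97.91 rad/s².

α ≈ 97.9 rad/s², anticlockwise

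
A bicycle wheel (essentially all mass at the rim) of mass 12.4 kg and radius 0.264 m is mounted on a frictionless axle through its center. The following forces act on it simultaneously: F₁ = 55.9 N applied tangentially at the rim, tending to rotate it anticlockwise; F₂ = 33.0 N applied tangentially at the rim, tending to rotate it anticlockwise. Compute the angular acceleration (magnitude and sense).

I = MR² = (12.4)(0.264)² = 0.8642 kg·m².
Taking anticlockwise as positive: τ₁ = +(55.9)(0.264) = +14.76 N·m; τ₂ = +(33.0)(0.264) = +8.712 N·m.
Net torque τ = 23.47 N·m.
α = τ/I = 23.47/0.8642 = 27.16 rad/s².

α ≈ 27.2 rad/s², anticlockwise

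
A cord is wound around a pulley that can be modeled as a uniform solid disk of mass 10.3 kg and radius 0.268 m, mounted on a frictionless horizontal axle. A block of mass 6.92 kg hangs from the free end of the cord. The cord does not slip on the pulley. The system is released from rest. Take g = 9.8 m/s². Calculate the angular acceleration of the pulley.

α ≈ 21.0 rad/s²

I = ½MR² = (1/2)(10.3)(0.268)² = 0.3699 kg·m².
Block: mg − T = ma. Pulley: TR = Iα. No-slip: a = αR, so T = (I/R²)a = 5.150·a.
Then mg = (m + 5.150)a, so a = (6.92)(9.8)/(6.92 + 5.150) = 5.619 m/s².
α = a/R = 5.619/0.268 = 20.96 rad/s².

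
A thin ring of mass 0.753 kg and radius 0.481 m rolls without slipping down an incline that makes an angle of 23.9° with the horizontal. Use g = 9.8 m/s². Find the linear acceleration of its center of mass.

Translation along the incline: Mg sinθ − f = Ma.
Rotation about the center: fR = Iα with I = MR². No-slip gives a = αR, so f = (I/R²)a = M a.
Substituting: Mg sinθ = (1 + 1.000)Ma, so a = g sinθ/(1 + 1.000) = (9.8) sin 23.9° / 2.000 = 1.985 m/s².

a ≈ 1.99 m/s²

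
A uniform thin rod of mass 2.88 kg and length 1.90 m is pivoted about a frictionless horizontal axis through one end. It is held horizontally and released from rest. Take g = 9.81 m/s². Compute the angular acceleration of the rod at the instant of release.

α ≈ 7.74 rad/s²

About the pivot, I = (1/3)ML² = (1/3)(2.88)(1.90)² = 3.466 kg·m².
The weight acts at the center, a distance L/2 = 0.9500 m from the pivot; τ = Mg(L/2) = 26.84 N·m.
α = τ/I = 26.84/3.466 = 7.745 rad/s².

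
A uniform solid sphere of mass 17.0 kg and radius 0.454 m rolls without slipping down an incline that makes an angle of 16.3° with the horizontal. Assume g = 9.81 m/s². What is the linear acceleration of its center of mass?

Translation along the incline: Mg sinθ − f = Ma.
Rotation about the center: fR = Iα with I = (2/5)MR². No-slip gives a = αR, so f = (I/R²)a = (2/5)M a.
Substituting: Mg sinθ = (1 + 0.4000)Ma, so a = g sinθ/(1 + 0.4000) = (9.81) sin 16.3° / 1.400 = 1.967 m/s².

a ≈ 1.97 m/s²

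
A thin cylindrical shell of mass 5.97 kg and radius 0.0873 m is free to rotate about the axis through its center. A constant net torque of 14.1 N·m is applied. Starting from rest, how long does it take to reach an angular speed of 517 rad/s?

I = MR² = (5.97)(0.0873)² = 0.04550 kg·m².
α = τ/I = 14.1/0.04550 = 309.9 rad/s².
ω = αt ⇒ t = ω/α = 517/309.9 = 1.668 s.

t ≈ 1.67 s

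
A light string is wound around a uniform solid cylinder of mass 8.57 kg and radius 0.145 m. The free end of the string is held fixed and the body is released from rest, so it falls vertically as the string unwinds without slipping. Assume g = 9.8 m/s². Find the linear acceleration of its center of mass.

a ≈ 6.53 m/s²

Translation: Mg − T = Ma. Rotation about the center: TR = Iα with I = ½MR².
With a = αR: T = (I/R²)a = (1/2)M a, so Mg = (1 + 0.5000)Ma.
a = g/(1 + 0.5000) = 9.8/1.500 = 6.533 m/s².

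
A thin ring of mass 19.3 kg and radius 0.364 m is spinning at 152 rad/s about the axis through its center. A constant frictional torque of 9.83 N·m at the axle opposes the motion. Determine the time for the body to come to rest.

I = MR² = (19.3)(0.364)² = 2.557 kg·m².
The net torque has magnitude 9.83 N·m, opposing ω.
|α| = τ/I = 9.830/2.557 = 3.844 rad/s² (deceleration).
0 = ω₀ − |α|t ⇒ t = ω₀/|α| = 152/3.844 = 39.54 s.

t ≈ 39.5 s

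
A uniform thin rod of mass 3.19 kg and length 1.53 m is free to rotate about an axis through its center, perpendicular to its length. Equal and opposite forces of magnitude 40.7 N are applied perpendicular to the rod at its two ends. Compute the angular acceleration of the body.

I = (1/12)ML² = (1/12)(3.19)(1.53)² = 0.6223 kg·m².
The couple gives τ = F·(L/2) + F·(L/2) = F L = (40.7)(1.53) = 62.27 N·m.
From τ = Iα: α = 62.27/0.6223 = 100.1 rad/s².

α ≈ 100 rad/s²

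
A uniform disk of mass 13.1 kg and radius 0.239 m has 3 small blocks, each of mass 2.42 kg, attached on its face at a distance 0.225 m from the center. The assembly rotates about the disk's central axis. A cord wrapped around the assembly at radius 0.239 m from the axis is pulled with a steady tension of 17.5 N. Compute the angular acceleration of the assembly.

α ≈ 5.64 rad/s²

I_disk = ½MR² = ½(13.1)(0.239)² = 0.3741 kg·m².
I_blocks = 3·m·r² = 3(2.42)(0.225)² = 0.3675 kg·m².
Total I = 0.7417 kg·m².
τ = F r = (17.5)(0.239) = 4.183 N·m.
α = τ/I = 4.183/0.7417 = 5.639 rad/s².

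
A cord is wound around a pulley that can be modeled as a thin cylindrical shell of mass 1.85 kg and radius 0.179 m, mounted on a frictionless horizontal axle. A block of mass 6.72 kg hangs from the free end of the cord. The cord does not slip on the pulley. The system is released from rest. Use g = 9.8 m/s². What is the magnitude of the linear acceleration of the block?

I = MR² = (1.85)(0.179)² = 0.05928 kg·m².
Block: mg − T = ma. Pulley: TR = Iα. No-slip: a = αR, so T = (I/R²)a = 1.850·a.
Then mg = (m + 1.850)a, so a = (6.72)(9.8)/(6.72 + 1.850) = 7.684 m/s².

a ≈ 7.68 m/s²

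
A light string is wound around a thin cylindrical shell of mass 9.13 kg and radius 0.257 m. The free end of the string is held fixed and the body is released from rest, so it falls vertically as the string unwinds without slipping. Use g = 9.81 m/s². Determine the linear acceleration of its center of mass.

Translation: Mg − T = Ma. Rotation about the center: TR = Iα with I = MR².
With a = αR: T = (I/R²)a = M a, so Mg = (1 + 1.000)Ma.
a = g/(1 + 1.000) = 9.81/2.000 = 4.905 m/s².

a ≈ 4.91 m/s²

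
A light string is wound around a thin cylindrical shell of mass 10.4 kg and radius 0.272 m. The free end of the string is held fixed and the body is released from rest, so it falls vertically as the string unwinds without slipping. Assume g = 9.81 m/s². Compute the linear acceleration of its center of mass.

a ≈ 4.91 m/s²

Translation: Mg − T = Ma. Rotation about the center: TR = Iα with I = MR².
With a = αR: T = (I/R²)a = M a, so Mg = (1 + 1.000)Ma.
a = g/(1 + 1.000) = 9.81/2.000 = 4.905 m/s².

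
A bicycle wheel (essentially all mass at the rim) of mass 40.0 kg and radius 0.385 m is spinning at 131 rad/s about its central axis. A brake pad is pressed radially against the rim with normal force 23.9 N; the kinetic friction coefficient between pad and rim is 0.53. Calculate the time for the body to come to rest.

t ≈ 159 s

I = MR² = (40.0)(0.385)² = 5.929 kg·m².
Friction force f = μN = (0.53)(23.9) = 12.67 N at the rim; torque magnitude τ = fR = 4.877 N·m, opposing ω.
|α| = τ/I = 4.877/5.929 = 0.8225 rad/s² (deceleration).
0 = ω₀ − |α|t ⇒ t = ω₀/|α| = 131/0.8225 = 159.3 s.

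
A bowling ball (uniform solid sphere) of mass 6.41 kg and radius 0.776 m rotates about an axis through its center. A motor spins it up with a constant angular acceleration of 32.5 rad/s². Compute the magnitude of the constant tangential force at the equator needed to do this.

I = (2/5)MR² = (2/5)(6.41)(0.776)² = 1.544 kg·m².
The required torque is τ = Iα = (1.544)(32.50) = 50.18 N·m.
A tangential force at the equator gives τ = FR, so F = τ/R = 50.18/0.776 = 64.66 N.

F ≈ 64.7 N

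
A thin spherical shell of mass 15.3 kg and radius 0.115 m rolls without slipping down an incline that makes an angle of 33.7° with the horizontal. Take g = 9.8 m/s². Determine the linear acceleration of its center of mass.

Translation along the incline: Mg sinθ − f = Ma.
Rotation about the center: fR = Iα with I = (2/3)MR². No-slip gives a = αR, so f = (I/R²)a = (2/3)M a.
Substituting: Mg sinθ = (1 + 0.6667)Ma, so a = g sinθ/(1 + 0.6667) = (9.8) sin 33.7° / 1.667 = 3.262 m/s².

a ≈ 3.26 m/s²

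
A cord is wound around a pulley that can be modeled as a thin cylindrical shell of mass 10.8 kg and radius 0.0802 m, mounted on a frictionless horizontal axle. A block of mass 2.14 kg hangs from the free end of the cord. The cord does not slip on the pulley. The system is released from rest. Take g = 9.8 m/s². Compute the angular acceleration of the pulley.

α ≈ 20.2 rad/s²

I = MR² = (10.8)(0.0802)² = 0.06947 kg·m².
Block: mg − T = ma. Pulley: TR = Iα. No-slip: a = αR, so T = (I/R²)a = 10.80·a.
Then mg = (m + 10.80)a, so a = (2.14)(9.8)/(2.14 + 10.80) = 1.621 m/s².
α = a/R = 1.621/0.0802 = 20.21 rad/s².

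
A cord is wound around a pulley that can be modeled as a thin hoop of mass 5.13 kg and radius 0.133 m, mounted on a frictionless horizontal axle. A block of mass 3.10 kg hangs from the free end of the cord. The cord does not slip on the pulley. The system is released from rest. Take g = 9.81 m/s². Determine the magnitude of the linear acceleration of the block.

a ≈ 3.70 m/s²

I = MR² = (5.13)(0.133)² = 0.09074 kg·m².
Block: mg − T = ma. Pulley: TR = Iα. No-slip: a = αR, so T = (I/R²)a = 5.130·a.
Then mg = (m + 5.130)a, so a = (3.10)(9.81)/(3.10 + 5.130) = 3.695 m/s².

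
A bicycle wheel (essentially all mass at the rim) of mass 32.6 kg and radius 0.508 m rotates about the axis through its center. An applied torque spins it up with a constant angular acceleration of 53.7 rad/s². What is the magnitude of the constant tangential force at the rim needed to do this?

I = MR² = (32.6)(0.508)² = 8.413 kg·m².
The required torque is τ = Iα = (8.413)(53.70) = 451.8 N·m.
A tangential force at the rim gives τ = FR, so F = τ/R = 451.8/0.508 = 889.3 N.

F ≈ 889 N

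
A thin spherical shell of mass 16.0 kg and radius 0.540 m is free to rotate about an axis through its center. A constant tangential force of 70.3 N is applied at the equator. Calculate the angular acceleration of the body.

I = (2/3)MR² = (2/3)(16.0)(0.540)² = 3.110 kg·m².
τ = F R = (70.3)(0.540) = 37.96 N·m.
From τ = Iα: α = 37.96/3.110 = 12.20 rad/s².

α ≈ 12.2 rad/s²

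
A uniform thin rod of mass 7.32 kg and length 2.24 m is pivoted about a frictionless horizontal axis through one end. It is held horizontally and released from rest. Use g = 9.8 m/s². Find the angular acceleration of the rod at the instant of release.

About the pivot, I = (1/3)ML² = (1/3)(7.32)(2.24)² = 12.24 kg·m².
The weight acts at the center, a distance L/2 = 1.120 m from the pivot; τ = Mg(L/2) = 80.34 N·m.
α = τ/I = 80.34/12.24 = 6.562 rad/s².

α ≈ 6.56 rad/s²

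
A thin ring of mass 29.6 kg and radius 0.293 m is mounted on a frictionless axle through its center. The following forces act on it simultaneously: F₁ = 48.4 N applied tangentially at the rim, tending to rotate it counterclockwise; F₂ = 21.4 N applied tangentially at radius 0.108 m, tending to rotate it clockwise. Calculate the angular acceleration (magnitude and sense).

α ≈ 4.67 rad/s², counterclockwise

I = MR² = (29.6)(0.293)² = 2.541 kg·m².
Taking counterclockwise as positive: τ₁ = +(48.4)(0.293) = +14.18 N·m; τ₂ = −(21.4)(0.108) = −2.311 N·m.
Net torque τ = 11.87 N·m.
α = τ/I = 11.87/2.541 = 4.671 rad/s².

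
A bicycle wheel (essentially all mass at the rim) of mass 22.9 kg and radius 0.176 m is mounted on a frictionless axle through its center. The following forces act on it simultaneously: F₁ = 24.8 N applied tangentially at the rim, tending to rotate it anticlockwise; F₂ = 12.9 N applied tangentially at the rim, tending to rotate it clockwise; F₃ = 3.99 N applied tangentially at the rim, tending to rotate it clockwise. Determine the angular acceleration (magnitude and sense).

I = MR² = (22.9)(0.176)² = 0.7094 kg·m².
Taking anticlockwise as positive: τ₁ = +(24.8)(0.176) = +4.365 N·m; τ₂ = −(12.9)(0.176) = −2.270 N·m; τ₃ = −(3.99)(0.176) = −0.7022 N·m.
Net torque τ = 1.392 N·m.
α = τ/I = 1.392/0.7094 = 1.963 rad/s².

α ≈ 1.96 rad/s², anticlockwise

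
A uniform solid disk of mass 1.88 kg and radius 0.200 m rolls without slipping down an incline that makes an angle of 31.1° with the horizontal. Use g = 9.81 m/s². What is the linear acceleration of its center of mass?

a ≈ 3.38 m/s²

Translation along the incline: Mg sinθ − f = Ma.
Rotation about the center: fR = Iα with I = ½MR². No-slip gives a = αR, so f = (I/R²)a = (1/2)M a.
Substituting: Mg sinθ = (1 + 0.5000)Ma, so a = g sinθ/(1 + 0.5000) = (9.81) sin 31.1° / 1.500 = 3.378 m/s².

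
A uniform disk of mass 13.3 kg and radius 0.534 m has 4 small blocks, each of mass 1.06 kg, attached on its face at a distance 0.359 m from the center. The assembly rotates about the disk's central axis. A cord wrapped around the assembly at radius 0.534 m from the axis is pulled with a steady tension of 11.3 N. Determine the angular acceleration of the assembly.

I_disk = ½MR² = ½(13.3)(0.534)² = 1.896 kg·m².
I_blocks = 4·m·r² = 4(1.06)(0.359)² = 0.5465 kg·m².
Total I = 2.443 kg·m².
τ = F r = (11.3)(0.534) = 6.034 N·m.
α = τ/I = 6.034/2.443 = 2.470 rad/s².

α ≈ 2.47 rad/s²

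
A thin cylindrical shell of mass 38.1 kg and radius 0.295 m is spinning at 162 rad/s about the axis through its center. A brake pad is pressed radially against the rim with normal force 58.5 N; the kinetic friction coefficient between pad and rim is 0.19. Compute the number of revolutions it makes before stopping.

≈ 2110 revolutions

I = MR² = (38.1)(0.295)² = 3.316 kg·m².
Friction force f = μN = (0.19)(58.5) = 11.12 N at the rim; torque magnitude τ = fR = 3.279 N·m, opposing ω.
|α| = τ/I = 3.279/3.316 = 0.9889 rad/s² (deceleration).
ω² = ω₀² − 2|α|θ with ω = 0 ⇒ θ = ω₀²/(2|α|) = 13270 rad = 2112 rev.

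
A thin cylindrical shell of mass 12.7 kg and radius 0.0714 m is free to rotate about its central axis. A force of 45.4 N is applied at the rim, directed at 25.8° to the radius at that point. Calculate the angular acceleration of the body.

I = MR² = (12.7)(0.0714)² = 0.06474 kg·m².
Only the tangential component produces torque: τ = F R sinθ = (45.4)(0.0714) sin 25.8° = 1.411 N·m.
Newton's second law for rotation, τ = Iα, gives α = τ/I = 1.411/0.06474 = 21.79 rad/s².

α ≈ 21.8 rad/s²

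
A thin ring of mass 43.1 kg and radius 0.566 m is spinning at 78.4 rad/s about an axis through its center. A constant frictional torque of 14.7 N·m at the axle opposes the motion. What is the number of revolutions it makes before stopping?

≈ 459 revolutions

I = MR² = (43.1)(0.566)² = 13.81 kg·m².
The net torque has magnitude 14.7 N·m, opposing ω.
|α| = τ/I = 14.70/13.81 = 1.065 rad/s² (deceleration).
ω² = ω₀² − 2|α|θ with ω = 0 ⇒ θ = ω₀²/(2|α|) = 2887 rad = 459.4 rev.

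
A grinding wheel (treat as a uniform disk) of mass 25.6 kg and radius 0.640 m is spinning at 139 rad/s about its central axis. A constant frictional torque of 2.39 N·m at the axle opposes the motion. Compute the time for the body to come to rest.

I = ½MR² = (1/2)(25.6)(0.640)² = 5.243 kg·m².
The net torque has magnitude 2.39 N·m, opposing ω.
|α| = τ/I = 2.390/5.243 = 0.4559 rad/s² (deceleration).
0 = ω₀ − |α|t ⇒ t = ω₀/|α| = 139/0.4559 = 304.9 s.

t ≈ 305 s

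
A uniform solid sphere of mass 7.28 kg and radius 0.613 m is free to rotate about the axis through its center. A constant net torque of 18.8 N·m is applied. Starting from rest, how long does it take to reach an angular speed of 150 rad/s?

t ≈ 8.73 s

I = (2/5)MR² = (2/5)(7.28)(0.613)² = 1.094 kg·m².
α = τ/I = 18.8/1.094 = 17.18 rad/s².
ω = αt ⇒ t = ω/α = 150/17.18 = 8.731 s.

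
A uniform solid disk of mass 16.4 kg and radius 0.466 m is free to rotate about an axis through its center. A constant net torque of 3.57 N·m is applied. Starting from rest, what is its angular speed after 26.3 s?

ω ≈ 52.7 rad/s

I = ½MR² = (1/2)(16.4)(0.466)² = 1.781 kg·m².
α = τ/I = 3.57/1.781 = 2.005 rad/s².
ω = ω₀ + αt = 0 + (2.005)(26.3) = 52.73 rad/s.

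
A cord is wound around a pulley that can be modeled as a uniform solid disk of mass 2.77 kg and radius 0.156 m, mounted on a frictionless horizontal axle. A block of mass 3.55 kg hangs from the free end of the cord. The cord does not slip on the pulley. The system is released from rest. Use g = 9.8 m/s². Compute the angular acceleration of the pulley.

I = ½MR² = (1/2)(2.77)(0.156)² = 0.03371 kg·m².
Block: mg − T = ma. Pulley: TR = Iα. No-slip: a = αR, so T = (I/R²)a = 1.385·a.
Then mg = (m + 1.385)a, so a = (3.55)(9.8)/(3.55 + 1.385) = 7.050 m/s².
α = a/R = 7.050/0.156 = 45.19 rad/s².

α ≈ 45.2 rad/s²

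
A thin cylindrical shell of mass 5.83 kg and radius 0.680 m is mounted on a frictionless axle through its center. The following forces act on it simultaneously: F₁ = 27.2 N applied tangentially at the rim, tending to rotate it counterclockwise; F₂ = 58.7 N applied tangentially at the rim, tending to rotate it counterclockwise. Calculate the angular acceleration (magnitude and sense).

I = MR² = (5.83)(0.680)² = 2.696 kg·m².
Taking counterclockwise as positive: τ₁ = +(27.2)(0.680) = +18.50 N·m; τ₂ = +(58.7)(0.680) = +39.92 N·m.
Net torque τ = 58.41 N·m.
α = τ/I = 58.41/2.696 = 21.67 rad/s².

α ≈ 21.7 rad/s², counterclockwise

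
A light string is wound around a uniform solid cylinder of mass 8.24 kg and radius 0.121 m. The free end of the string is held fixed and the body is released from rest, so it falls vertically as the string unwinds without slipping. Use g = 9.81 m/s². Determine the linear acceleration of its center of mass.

Translation: Mg − T = Ma. Rotation about the center: TR = Iα with I = ½MR².
With a = αR: T = (I/R²)a = (1/2)M a, so Mg = (1 + 0.5000)Ma.
a = g/(1 + 0.5000) = 9.81/1.500 = 6.540 m/s².

a ≈ 6.54 m/s²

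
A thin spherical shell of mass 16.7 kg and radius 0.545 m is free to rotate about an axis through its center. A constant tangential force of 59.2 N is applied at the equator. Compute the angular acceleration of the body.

α ≈ 9.76 rad/s²

I = (2/3)MR² = (2/3)(16.7)(0.545)² = 3.307 kg·m².
τ = F R = (59.2)(0.545) = 32.26 N·m.
Newton's second law for rotation, τ = Iα, gives α = τ/I = 32.26/3.307 = 9.757 rad/s².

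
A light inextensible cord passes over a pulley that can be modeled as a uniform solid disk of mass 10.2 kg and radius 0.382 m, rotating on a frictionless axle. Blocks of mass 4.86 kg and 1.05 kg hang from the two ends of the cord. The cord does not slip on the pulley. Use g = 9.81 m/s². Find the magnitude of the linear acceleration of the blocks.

a ≈ 3.39 m/s²

I = ½MR² = (1/2)(10.2)(0.382)² = 0.7442 kg·m².
Heavier block: m₁g − T₁ = m₁a. Lighter block: T₂ − m₂g = m₂a.
Pulley: (T₁ − T₂)R = Iα = I(a/R), so T₁ − T₂ = (I/R²)a = (1/2)M_p a = 5.100·a.
Adding the three: (m₁ − m₂)g = (m₁ + m₂ + 5.100)a, so a = (4.86 − 1.05)(9.81)/(4.86 + 1.05 + 5.100) = 3.395 m/s².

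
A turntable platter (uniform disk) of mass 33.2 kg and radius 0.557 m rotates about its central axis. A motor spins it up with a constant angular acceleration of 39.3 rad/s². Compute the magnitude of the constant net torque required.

τ ≈ 202 N·m

I = ½MR² = (1/2)(33.2)(0.557)² = 5.150 kg·m².
τ = Iα = (5.150)(39.30) = 202.4 N·m.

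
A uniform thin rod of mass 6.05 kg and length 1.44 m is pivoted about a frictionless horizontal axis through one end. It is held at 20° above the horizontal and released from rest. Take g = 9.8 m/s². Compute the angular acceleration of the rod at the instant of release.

α ≈ 9.59 rad/s²

About the pivot, I = (1/3)ML² = (1/3)(6.05)(1.44)² = 4.182 kg·m².
The weight acts at the center, a distance L/2 = 0.7200 m from the pivot; τ = Mg(L/2) cos 20° = 40.11 N·m.
α = τ/I = 40.11/4.182 = 9.593 rad/s².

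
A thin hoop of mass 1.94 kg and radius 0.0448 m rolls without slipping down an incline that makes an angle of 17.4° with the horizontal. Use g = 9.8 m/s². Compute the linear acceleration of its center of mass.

Translation along the incline: Mg sinθ − f = Ma.
Rotation about the center: fR = Iα with I = MR². No-slip gives a = αR, so f = (I/R²)a = M a.
Substituting: Mg sinθ = (1 + 1.000)Ma, so a = g sinθ/(1 + 1.000) = (9.8) sin 17.4° / 2.000 = 1.465 m/s².

a ≈ 1.47 m/s²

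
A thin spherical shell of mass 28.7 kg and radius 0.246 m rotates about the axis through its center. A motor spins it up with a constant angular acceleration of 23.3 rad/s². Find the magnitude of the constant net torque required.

τ ≈ 27.0 N·m

I = (2/3)MR² = (2/3)(28.7)(0.246)² = 1.158 kg·m².
τ = Iα = (1.158)(23.30) = 26.98 N·m.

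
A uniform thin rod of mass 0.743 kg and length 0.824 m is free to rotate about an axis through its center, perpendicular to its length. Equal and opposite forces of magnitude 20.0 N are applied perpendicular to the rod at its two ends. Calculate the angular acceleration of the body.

I = (1/12)ML² = (1/12)(0.743)(0.824)² = 0.04204 kg·m².
The couple gives τ = F·(L/2) + F·(L/2) = F L = (20.0)(0.824) = 16.48 N·m.
From τ = Iα: α = 16.48/0.04204 = 392.0 rad/s².

α ≈ 392 rad/s²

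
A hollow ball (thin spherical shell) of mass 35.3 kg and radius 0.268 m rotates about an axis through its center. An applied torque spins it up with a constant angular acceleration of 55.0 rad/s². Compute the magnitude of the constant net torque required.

τ ≈ 93.0 N·m

I = (2/3)MR² = (2/3)(35.3)(0.268)² = 1.690 kg·m².
τ = Iα = (1.690)(55.00) = 92.96 N·m.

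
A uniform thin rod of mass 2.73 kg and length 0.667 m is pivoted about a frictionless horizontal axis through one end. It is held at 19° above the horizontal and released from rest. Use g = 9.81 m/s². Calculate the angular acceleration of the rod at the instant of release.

About the pivot, I = (1/3)ML² = (1/3)(2.73)(0.667)² = 0.4048 kg·m².
The weight acts at the center, a distance L/2 = 0.3335 m from the pivot; τ = Mg(L/2) cos 19° = 8.445 N·m.
α = τ/I = 8.445/0.4048 = 20.86 rad/s².
(Equivalently α = (3g/(2L)) cos 19° = 20.86 rad/s².)

α ≈ 20.9 rad/s²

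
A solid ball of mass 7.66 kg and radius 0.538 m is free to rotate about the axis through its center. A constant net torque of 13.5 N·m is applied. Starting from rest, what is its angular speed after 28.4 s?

ω ≈ 432 rad/s

I = (2/5)MR² = (2/5)(7.66)(0.538)² = 0.8869 kg·m².
α = τ/I = 13.5/0.8869 = 15.22 rad/s².
ω = ω₀ + αt = 0 + (15.22)(28.4) = 432.3 rad/s.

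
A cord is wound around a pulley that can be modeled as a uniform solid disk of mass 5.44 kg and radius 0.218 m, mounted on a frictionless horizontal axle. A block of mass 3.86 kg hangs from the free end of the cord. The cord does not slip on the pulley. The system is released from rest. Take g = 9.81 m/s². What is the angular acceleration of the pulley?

α ≈ 26.4 rad/s²

I = ½MR² = (1/2)(5.44)(0.218)² = 0.1293 kg·m².
Block: mg − T = ma. Pulley: TR = Iα. No-slip: a = αR, so T = (I/R²)a = 2.720·a.
Then mg = (m + 2.720)a, so a = (3.86)(9.81)/(3.86 + 2.720) = 5.755 m/s².
α = a/R = 5.755/0.218 = 26.40 rad/s².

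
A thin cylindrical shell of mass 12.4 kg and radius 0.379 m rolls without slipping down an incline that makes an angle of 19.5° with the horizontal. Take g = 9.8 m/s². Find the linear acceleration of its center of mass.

Translation along the incline: Mg sinθ − f = Ma.
Rotation about the center: fR = Iα with I = MR². No-slip gives a = αR, so f = (I/R²)a = M a.
Substituting: Mg sinθ = (1 + 1.000)Ma, so a = g sinθ/(1 + 1.000) = (9.8) sin 19.5° / 2.000 = 1.636 m/s².

a ≈ 1.64 m/s²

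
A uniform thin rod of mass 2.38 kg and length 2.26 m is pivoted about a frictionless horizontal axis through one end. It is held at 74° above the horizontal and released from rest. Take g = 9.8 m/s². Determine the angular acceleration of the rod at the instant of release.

About the pivot, I = (1/3)ML² = (1/3)(2.38)(2.26)² = 4.052 kg·m².
The weight acts at the center, a distance L/2 = 1.130 m from the pivot; τ = Mg(L/2) cos 74° = 7.265 N·m.
α = τ/I = 7.265/4.052 = 1.793 rad/s².

α ≈ 1.79 rad/s²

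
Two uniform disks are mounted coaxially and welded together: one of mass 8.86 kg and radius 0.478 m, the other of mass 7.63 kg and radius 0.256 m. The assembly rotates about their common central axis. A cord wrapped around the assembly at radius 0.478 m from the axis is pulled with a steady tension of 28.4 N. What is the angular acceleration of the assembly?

α ≈ 10.8 rad/s²

I = ½M₁R₁² + ½M₂R₂² = ½(8.86)(0.478)² + ½(7.63)(0.256)² = 1.262 kg·m².
τ = F r = (28.4)(0.478) = 13.58 N·m.
α = τ/I = 13.58/1.262 = 10.76 rad/s².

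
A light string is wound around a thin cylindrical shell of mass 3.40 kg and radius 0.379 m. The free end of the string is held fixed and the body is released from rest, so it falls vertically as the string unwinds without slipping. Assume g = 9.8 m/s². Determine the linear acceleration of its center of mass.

Translation: Mg − T = Ma. Rotation about the center: TR = Iα with I = MR².
With a = αR: T = (I/R²)a = M a, so Mg = (1 + 1.000)Ma.
a = g/(1 + 1.000) = 9.8/2.000 = 4.900 m/s².

a ≈ 4.90 m/s²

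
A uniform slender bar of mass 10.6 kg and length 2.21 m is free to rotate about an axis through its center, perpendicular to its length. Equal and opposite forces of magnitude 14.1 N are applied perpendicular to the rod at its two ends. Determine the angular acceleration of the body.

α ≈ 7.22 rad/s²

I = (1/12)ML² = (1/12)(10.6)(2.21)² = 4.314 kg·m².
The couple gives τ = F·(L/2) + F·(L/2) = F L = (14.1)(2.21) = 31.16 N·m.
Newton's second law for rotation, τ = Iα, gives α = τ/I = 31.16/4.314 = 7.223 rad/s².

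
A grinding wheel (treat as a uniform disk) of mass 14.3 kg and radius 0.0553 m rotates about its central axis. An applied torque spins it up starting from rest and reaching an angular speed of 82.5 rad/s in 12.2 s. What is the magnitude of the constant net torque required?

I = ½MR² = (1/2)(14.3)(0.0553)² = 0.02187 kg·m².
α = Δω/Δt = (82.5 − 0)/12.2 = 6.762 rad/s².
τ = Iα = (0.02187)(6.762) = 0.1479 N·m.

τ ≈ 0.148 N·m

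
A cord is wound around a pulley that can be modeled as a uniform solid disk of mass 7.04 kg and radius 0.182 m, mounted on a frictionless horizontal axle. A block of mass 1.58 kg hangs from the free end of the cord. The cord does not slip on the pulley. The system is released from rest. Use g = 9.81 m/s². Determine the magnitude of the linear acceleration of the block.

I = ½MR² = (1/2)(7.04)(0.182)² = 0.1166 kg·m².
Block: mg − T = ma. Pulley: TR = Iα. No-slip: a = αR, so T = (I/R²)a = 3.520·a.
Then mg = (m + 3.520)a, so a = (1.58)(9.81)/(1.58 + 3.520) = 3.039 m/s².

a ≈ 3.04 m/s²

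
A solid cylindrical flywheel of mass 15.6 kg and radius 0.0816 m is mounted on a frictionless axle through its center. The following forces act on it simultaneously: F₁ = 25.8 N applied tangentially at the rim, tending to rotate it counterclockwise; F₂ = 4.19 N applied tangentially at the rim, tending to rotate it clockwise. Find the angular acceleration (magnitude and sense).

α ≈ 34.0 rad/s², counterclockwise

I = ½MR² = (1/2)(15.6)(0.0816)² = 0.05194 kg·m².
Taking counterclockwise as positive: τ₁ = +(25.8)(0.0816) = +2.105 N·m; τ₂ = −(4.19)(0.0816) = −0.3419 N·m.
Net torque τ = 1.763 N·m.
α = τ/I = 1.763/0.05194 = 33.95 rad/s².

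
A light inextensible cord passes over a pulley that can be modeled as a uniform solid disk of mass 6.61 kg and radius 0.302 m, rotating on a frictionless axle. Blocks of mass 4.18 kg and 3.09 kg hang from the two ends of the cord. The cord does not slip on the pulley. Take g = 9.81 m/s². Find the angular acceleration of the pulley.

I = ½MR² = (1/2)(6.61)(0.302)² = 0.3014 kg·m².
Heavier block: m₁g − T₁ = m₁a. Lighter block: T₂ − m₂g = m₂a.
Pulley: (T₁ − T₂)R = Iα = I(a/R), so T₁ − T₂ = (I/R²)a = (1/2)M_p a = 3.305·a.
Adding the three: (m₁ − m₂)g = (m₁ + m₂ + 3.305)a, so a = (4.18 − 3.09)(9.81)/(4.18 + 3.09 + 3.305) = 1.011 m/s².
α = a/R = 1.011/0.302 = 3.348 rad/s².

α ≈ 3.35 rad/s²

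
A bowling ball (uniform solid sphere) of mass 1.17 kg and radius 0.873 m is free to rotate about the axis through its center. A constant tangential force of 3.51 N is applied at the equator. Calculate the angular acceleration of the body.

α ≈ 8.59 rad/s²

I = (2/5)MR² = (2/5)(1.17)(0.873)² = 0.3567 kg·m².
τ = F R = (3.51)(0.873) = 3.064 N·m.
From τ = Iα: α = 3.064/0.3567 = 8.591 rad/s².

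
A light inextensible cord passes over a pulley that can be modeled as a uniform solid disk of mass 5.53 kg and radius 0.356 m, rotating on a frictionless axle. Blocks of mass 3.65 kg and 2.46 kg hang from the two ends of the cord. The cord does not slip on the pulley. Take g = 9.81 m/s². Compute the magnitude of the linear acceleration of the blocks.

a ≈ 1.32 m/s²

I = ½MR² = (1/2)(5.53)(0.356)² = 0.3504 kg·m².
Heavier block: m₁g − T₁ = m₁a. Lighter block: T₂ − m₂g = m₂a.
Pulley: (T₁ − T₂)R = Iα = I(a/R), so T₁ − T₂ = (I/R²)a = (1/2)M_p a = 2.765·a.
Adding the three: (m₁ − m₂)g = (m₁ + m₂ + 2.765)a, so a = (3.65 − 2.46)(9.81)/(3.65 + 2.46 + 2.765) = 1.315 m/s².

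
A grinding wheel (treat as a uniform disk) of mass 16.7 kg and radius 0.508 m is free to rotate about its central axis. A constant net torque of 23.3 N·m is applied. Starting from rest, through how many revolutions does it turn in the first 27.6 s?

I = ½MR² = (1/2)(16.7)(0.508)² = 2.155 kg·m².
α = τ/I = 23.3/2.155 = 10.81 rad/s².
θ = ½αt² = ½(10.81)(27.6)² = 4118 rad.
Revolutions = θ/(2π) = 655.5.

≈ 655 revolutions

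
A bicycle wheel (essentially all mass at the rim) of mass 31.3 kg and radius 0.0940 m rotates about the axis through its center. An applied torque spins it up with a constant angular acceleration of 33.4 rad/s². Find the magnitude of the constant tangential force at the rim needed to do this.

I = MR² = (31.3)(0.0940)² = 0.2766 kg·m².
The required torque is τ = Iα = (0.2766)(33.40) = 9.237 N·m.
A tangential force at the rim gives τ = FR, so F = τ/R = 9.237/0.0940 = 98.27 N.

F ≈ 98.3 N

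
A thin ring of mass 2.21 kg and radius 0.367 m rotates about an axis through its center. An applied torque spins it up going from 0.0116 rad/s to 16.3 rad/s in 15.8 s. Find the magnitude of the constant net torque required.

τ ≈ 0.307 N·m

I = MR² = (2.21)(0.367)² = 0.2977 kg·m².
α = Δω/Δt = (16.3 − 0.0116)/15.8 = 1.031 rad/s².
τ = Iα = (0.2977)(1.031) = 0.3069 N·m.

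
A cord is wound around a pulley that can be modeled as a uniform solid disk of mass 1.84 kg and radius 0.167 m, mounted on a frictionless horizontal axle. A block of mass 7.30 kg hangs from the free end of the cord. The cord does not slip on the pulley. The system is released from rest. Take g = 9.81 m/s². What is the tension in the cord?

T ≈ 8.02 N

I = ½MR² = (1/2)(1.84)(0.167)² = 0.02566 kg·m².
Block: mg − T = ma. Pulley: TR = Iα. No-slip: a = αR, so T = (I/R²)a = 0.9200·a.
Then mg = (m + 0.9200)a, so a = (7.30)(9.81)/(7.30 + 0.9200) = 8.712 m/s².
T = 0.9200·a = 8.015 N.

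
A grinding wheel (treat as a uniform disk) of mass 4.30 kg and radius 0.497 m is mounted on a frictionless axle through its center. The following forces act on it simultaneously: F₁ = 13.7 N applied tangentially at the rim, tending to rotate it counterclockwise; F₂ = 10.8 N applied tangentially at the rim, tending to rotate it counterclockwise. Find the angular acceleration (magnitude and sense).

I = ½MR² = (1/2)(4.30)(0.497)² = 0.5311 kg·m².
Taking counterclockwise as positive: τ₁ = +(13.7)(0.497) = +6.809 N·m; τ₂ = +(10.8)(0.497) = +5.368 N·m.
Net torque τ = 12.18 N·m.
α = τ/I = 12.18/0.5311 = 22.93 rad/s².

α ≈ 22.9 rad/s², counterclockwise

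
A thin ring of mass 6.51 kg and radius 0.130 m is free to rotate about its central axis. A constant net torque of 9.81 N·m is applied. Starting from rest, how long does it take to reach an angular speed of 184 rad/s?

I = MR² = (6.51)(0.130)² = 0.1100 kg·m².
α = τ/I = 9.81/0.1100 = 89.17 rad/s².
ω = αt ⇒ t = ω/α = 184/89.17 = 2.064 s.

t ≈ 2.06 s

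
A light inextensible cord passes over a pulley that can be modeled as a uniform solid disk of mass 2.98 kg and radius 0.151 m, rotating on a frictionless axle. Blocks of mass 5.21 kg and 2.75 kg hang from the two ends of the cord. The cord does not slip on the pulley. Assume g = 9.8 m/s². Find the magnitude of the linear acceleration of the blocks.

a ≈ 2.55 m/s²

I = ½MR² = (1/2)(2.98)(0.151)² = 0.03397 kg·m².
Heavier block: m₁g − T₁ = m₁a. Lighter block: T₂ − m₂g = m₂a.
Pulley: (T₁ − T₂)R = Iα = I(a/R), so T₁ − T₂ = (I/R²)a = (1/2)M_p a = 1.490·a.
Adding the three: (m₁ − m₂)g = (m₁ + m₂ + 1.490)a, so a = (5.21 − 2.75)(9.8)/(5.21 + 2.75 + 1.490) = 2.551 m/s².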